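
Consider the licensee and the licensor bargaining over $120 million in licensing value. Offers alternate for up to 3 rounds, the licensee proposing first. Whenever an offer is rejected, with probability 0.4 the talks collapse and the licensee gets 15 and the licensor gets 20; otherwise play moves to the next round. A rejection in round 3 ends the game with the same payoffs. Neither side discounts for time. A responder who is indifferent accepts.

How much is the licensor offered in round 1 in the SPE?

Round 3 (the licensee proposes): the licensor gets 20 if talks fail, so the licensee offers 20 and keeps 100.
Round 2 (the licensor proposes): rejecting gives the licensee an expected 0.6 × 100 + 0.4 × 15 = 66; the licensor offers that and keeps 54.
Round 1 (the licensee proposes): rejecting gives the licensor an expected 0.6 × 54 + 0.4 × 20 = 40.4, so the licensee offers 40.4, keeping 79.6.

40.4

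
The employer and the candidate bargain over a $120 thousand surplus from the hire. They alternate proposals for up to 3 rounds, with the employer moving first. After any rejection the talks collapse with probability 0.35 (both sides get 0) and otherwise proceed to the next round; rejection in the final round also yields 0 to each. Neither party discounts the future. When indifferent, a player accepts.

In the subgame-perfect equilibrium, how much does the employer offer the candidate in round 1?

27.3

Round 3 (the employer proposes): the candidate will accept anything ≥ 0, so the employer offers 0 and keeps 120.
Round 2 (the candidate proposes): rejecting gives the employer an expected 0.65 × 120 = 78; the candidate offers that and keeps 42.
Round 1 (the employer proposes): rejecting gives the candidate an expected 0.65 × 42 = 27.3. The employer offers 27.3 and keeps 120 − 27.3 = 92.7.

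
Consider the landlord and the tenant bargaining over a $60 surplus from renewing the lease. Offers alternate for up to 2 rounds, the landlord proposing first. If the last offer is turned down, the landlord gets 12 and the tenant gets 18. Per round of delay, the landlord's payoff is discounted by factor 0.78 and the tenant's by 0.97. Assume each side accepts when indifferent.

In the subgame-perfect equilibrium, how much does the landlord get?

13.44

Round 2 (the tenant proposes): the landlord gets 12 if talks fail, so the tenant offers 12 and keeps 48.
Round 1 (the landlord proposes): the tenant can get 48 next round, worth 0.97 × 48 = 46.56 now. The landlord offers 46.56 and keeps 60 − 46.56 = 13.44.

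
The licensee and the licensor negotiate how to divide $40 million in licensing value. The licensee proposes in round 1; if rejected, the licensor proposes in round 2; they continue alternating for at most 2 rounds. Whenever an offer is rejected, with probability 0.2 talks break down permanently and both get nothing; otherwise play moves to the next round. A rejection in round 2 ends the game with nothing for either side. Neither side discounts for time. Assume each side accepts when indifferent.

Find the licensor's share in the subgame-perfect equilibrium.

By backward induction:
Round 2 (the licensor proposes): the licensee will accept anything ≥ 0, so the licensor offers 0 and keeps 40.
Round 1 (the licensee proposes): rejecting gives the licensor an expected 0.8 × 40 = 32, so the licensee offers 32, keeping 8.

32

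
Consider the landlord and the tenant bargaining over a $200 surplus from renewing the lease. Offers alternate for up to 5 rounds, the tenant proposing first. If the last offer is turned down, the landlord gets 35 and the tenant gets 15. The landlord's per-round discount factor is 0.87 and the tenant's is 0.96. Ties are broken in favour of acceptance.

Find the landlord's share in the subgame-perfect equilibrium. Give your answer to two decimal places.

Work backward from the last round.
Round 5 (the tenant proposes): the landlord gets 35 if talks fail, so the tenant offers 35 and keeps 165.
Round 4 (the landlord proposes): the tenant can get 165 next round, worth 0.96 × 165 = 158.4 now, so the landlord offers 158.4, keeping 41.6.
Round 3 (the tenant proposes): the landlord can get 41.6 next round, worth 0.87 × 41.6 = 36.192 now. The tenant offers 36.192 and keeps 200 − 36.192 = 163.808.
Round 2 (the landlord proposes): the tenant can get 163.808 next round, worth 0.96 × 163.808 = 157.25568 now. The landlord offers 157.25568 and keeps 200 − 157.25568 = 42.74432.
Round 1 (the tenant proposes): the landlord can get 42.74432 next round, worth 0.87 × 42.74432 = 37.1875584 now. The tenant offers 37.1875584 and keeps 200 − 37.1875584 = 162.8124416.

37.19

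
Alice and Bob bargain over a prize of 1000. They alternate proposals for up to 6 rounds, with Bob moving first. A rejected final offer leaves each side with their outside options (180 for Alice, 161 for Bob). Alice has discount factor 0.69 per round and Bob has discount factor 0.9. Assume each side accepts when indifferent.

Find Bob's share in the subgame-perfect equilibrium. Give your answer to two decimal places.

Round 6 (Alice proposes): Bob gets 161 if talks fail, so Alice offers 161 and keeps 839.
Round 5 (Bob proposes): Alice can get 839 next round, worth 0.69 × 839 = 578.91 now. Bob offers 578.91 and keeps 1000 − 578.91 = 421.09.
Round 4 (Alice proposes): Bob can get 421.09 next round, worth 0.9 × 421.09 = 378.981 now; Alice offers that and keeps 621.019.
Round 3 (Bob proposes): Alice can get 621.019 next round, worth 0.69 × 621.019 = 428.50311 now. Bob offers 428.50311 and keeps 1000 − 428.50311 = 571.49689.
Round 2 (Alice proposes): Bob can get 571.49689 next round, worth 0.9 × 571.49689 = 514.347201 now. Alice offers 514.347201 and keeps 1000 − 514.347201 = 485.652799.
Round 1 (Bob proposes): Alice can get 485.652799 next round, worth 0.69 × 485.652799 = 335.10043131 now, so Bob offers 335.10043131, keeping 664.89956869.

664.90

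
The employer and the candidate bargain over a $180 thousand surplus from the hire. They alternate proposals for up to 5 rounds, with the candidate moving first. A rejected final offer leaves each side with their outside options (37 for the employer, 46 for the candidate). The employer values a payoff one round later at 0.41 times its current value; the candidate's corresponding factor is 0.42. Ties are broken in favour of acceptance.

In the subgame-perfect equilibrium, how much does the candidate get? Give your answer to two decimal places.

128.73

By backward induction:
Round 5 (the candidate proposes): the employer gets 37 if talks fail, so the candidate offers 37 and keeps 143.
Round 4 (the employer proposes): the candidate can get 143 next round, worth 0.42 × 143 = 60.06 now; the employer offers that and keeps 119.94.
Round 3 (the candidate proposes): the employer can get 119.94 next round, worth 0.41 × 119.94 = 49.1754 now, so the candidate offers 49.1754, keeping 130.8246.
Round 2 (the employer proposes): the candidate can get 130.8246 next round, worth 0.42 × 130.8246 = 54.946332 now. The employer offers 54.946332 and keeps 180 − 54.946332 = 125.053668.
Round 1 (the candidate proposes): the employer can get 125.053668 next round, worth 0.41 × 125.053668 = 51.27200388 now, so the candidate offers 51.27200388, keeping 128.72799612.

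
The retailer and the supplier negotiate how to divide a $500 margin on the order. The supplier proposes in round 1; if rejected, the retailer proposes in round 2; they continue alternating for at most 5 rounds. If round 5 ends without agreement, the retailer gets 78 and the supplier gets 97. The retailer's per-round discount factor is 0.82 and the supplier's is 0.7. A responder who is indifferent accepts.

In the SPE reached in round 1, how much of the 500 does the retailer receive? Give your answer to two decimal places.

219.30

Work backward from the last round.
Round 5 (the supplier proposes): the retailer gets 78 if talks fail, so the supplier offers 78 and keeps 422.
Round 4 (the retailer proposes): the supplier can get 422 next round, worth 0.7 × 422 = 295.4 now; the retailer offers that and keeps 204.6.
Round 3 (the supplier proposes): the retailer can get 204.6 next round, worth 0.82 × 204.6 = 167.772 now. The supplier offers 167.772 and keeps 500 − 167.772 = 332.228.
Round 2 (the retailer proposes): the supplier can get 332.228 next round, worth 0.7 × 332.228 = 232.5596 now; the retailer offers that and keeps 267.4404.
Round 1 (the supplier proposes): the retailer can get 267.4404 next round, worth 0.82 × 267.4404 = 219.301128 now. The supplier offers 219.301128 and keeps 500 − 219.301128 = 280.698872.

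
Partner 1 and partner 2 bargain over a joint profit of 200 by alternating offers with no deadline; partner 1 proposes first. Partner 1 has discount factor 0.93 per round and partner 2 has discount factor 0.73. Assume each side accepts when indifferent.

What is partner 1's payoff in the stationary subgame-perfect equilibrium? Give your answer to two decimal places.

Let x be partner 1's share when partner 1 proposes and y be partner 2's share when partner 2 proposes.
Partner 2 accepts iff offered ≥ 0.73·y, so x = 200 − 0.73y. Symmetrically y = 200 − 0.93x.
Substituting: x = 200 − 0.73(200 − 0.93x), giving x(1 − 0.93·0.73) = 200(1 − 0.73).
So x = 200 × 0.27 / 0.3211 ≈ 168.1719, and partner 2 receives 200 − x ≈ 31.8281.

168.17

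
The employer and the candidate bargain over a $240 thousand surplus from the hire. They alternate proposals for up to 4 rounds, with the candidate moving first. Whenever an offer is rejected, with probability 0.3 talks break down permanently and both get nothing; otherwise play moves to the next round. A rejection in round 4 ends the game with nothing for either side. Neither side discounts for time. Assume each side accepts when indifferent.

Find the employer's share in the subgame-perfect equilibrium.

132.72

Round 4 (the employer proposes): the candidate will accept anything ≥ 0, so the employer offers 0 and keeps 240.
Round 3 (the candidate proposes): rejecting gives the employer an expected 0.7 × 240 = 168; the candidate offers that and keeps 72.
Round 2 (the employer proposes): rejecting gives the candidate an expected 0.7 × 72 = 50.4; the employer offers that and keeps 189.6.
Round 1 (the candidate proposes): rejecting gives the employer an expected 0.7 × 189.6 = 132.72; the candidate offers that and keeps 107.28.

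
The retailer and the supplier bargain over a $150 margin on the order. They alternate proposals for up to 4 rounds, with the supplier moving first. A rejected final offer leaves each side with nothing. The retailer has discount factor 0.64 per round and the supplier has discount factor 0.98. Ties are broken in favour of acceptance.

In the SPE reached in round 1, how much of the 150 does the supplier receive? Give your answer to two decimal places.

87.87

Work backward from the last round.
Round 4 (the retailer proposes): the supplier will accept anything ≥ 0, so the retailer offers 0 and keeps 150.
Round 3 (the supplier proposes): the retailer can get 150 next round, worth 0.64 × 150 = 96 now; the supplier offers that and keeps 54.
Round 2 (the retailer proposes): the supplier can get 54 next round, worth 0.98 × 54 = 52.92 now; the retailer offers that and keeps 97.08.
Round 1 (the supplier proposes): the retailer can get 97.08 next round, worth 0.64 × 97.08 = 62.1312 now. The supplier offers 62.1312 and keeps 150 − 62.1312 = 87.8688.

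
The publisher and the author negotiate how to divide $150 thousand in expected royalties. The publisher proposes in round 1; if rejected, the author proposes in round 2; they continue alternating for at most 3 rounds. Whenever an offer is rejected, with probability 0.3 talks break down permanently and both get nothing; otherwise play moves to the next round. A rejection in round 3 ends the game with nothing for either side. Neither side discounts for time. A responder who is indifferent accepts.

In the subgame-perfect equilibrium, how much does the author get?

By backward induction:
Round 3 (the publisher proposes): rejection yields 0 for the author; the publisher offers 0 and keeps 150.
Round 2 (the author proposes): rejecting gives the publisher an expected 0.7 × 150 = 105; the author offers that and keeps 45.
Round 1 (the publisher proposes): rejecting gives the author an expected 0.7 × 45 = 31.5, so the publisher offers 31.5, keeping 118.5.

31.5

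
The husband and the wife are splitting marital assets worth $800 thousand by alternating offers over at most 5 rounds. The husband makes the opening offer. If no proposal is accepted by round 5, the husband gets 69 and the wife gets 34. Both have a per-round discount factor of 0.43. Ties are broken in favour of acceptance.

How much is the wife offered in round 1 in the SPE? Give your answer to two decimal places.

By backward induction:
Round 5 (the husband proposes): the wife gets 34 if talks fail, so the husband offers 34 and keeps 766.
Round 4 (the wife proposes): the husband can get 766 next round, worth 0.43 × 766 = 329.38 now; the wife offers that and keeps 470.62.
Round 3 (the husband proposes): the wife can get 470.62 next round, worth 0.43 × 470.62 = 202.3666 now. The husband offers 202.3666 and keeps 800 − 202.3666 = 597.6334.
Round 2 (the wife proposes): the husband can get 597.6334 next round, worth 0.43 × 597.6334 = 256.982362 now, so the wife offers 256.982362, keeping 543.017638.
Round 1 (the husband proposes): the wife can get 543.017638 next round, worth 0.43 × 543.017638 = 233.49758434 now. The husband offers 233.49758434 and keeps 800 − 233.49758434 = 566.50241566.

233.50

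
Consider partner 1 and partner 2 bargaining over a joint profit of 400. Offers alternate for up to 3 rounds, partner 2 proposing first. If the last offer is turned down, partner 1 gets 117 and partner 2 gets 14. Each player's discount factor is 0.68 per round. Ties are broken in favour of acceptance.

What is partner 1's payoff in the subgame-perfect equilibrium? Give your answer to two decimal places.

141.14

Round 3 (partner 2 proposes): partner 1 gets 117 if talks fail, so partner 2 offers 117 and keeps 283.
Round 2 (partner 1 proposes): partner 2 can get 283 next round, worth 0.68 × 283 = 192.44 now, so partner 1 offers 192.44, keeping 207.56.
Round 1 (partner 2 proposes): partner 1 can get 207.56 next round, worth 0.68 × 207.56 = 141.1408 now. Partner 2 offers 141.1408 and keeps 400 − 141.1408 = 258.8592.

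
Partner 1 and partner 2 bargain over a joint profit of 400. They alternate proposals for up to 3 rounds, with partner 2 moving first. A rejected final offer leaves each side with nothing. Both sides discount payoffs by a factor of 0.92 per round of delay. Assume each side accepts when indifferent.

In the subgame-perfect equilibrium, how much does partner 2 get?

370.56

By backward induction:
Round 3 (partner 2 proposes): rejection yields 0 for partner 1; partner 2 offers 0 and keeps 400.
Round 2 (partner 1 proposes): partner 2 can get 400 next round, worth 0.92 × 400 = 368 now, so partner 1 offers 368, keeping 32.
Round 1 (partner 2 proposes): partner 1 can get 32 next round, worth 0.92 × 32 = 29.44 now, so partner 2 offers 29.44, keeping 370.56.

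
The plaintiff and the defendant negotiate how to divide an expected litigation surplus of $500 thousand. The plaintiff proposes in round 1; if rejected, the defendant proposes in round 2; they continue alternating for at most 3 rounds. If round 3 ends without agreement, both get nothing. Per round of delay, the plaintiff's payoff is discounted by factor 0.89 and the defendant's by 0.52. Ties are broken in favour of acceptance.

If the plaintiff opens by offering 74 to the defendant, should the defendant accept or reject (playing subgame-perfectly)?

Accept

Work out the defendant's continuation value if the offer is rejected.
Round 3 (the plaintiff proposes): the defendant will accept anything ≥ 0, so the plaintiff offers 0 and keeps 500.
Round 2 (the defendant proposes): the plaintiff can get 500 next round, worth 0.89 × 500 = 445 now; the defendant offers that and keeps 55.
So by rejecting in round 1, the defendant gets 55 next round, worth 0.52 × 55 = 28.6 now.
Offer 74 ≥ 28.6, so the defendant accepts.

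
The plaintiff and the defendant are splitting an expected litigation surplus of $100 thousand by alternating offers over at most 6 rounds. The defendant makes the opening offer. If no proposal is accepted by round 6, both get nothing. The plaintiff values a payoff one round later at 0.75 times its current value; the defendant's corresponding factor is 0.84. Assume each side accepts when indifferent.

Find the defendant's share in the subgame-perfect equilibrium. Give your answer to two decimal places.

50.67

Round 6 (the plaintiff proposes): the defendant will accept anything ≥ 0, so the plaintiff offers 0 and keeps 100.
Round 5 (the defendant proposes): the plaintiff can get 100 next round, worth 0.75 × 100 = 75 now; the defendant offers that and keeps 25.
Round 4 (the plaintiff proposes): the defendant can get 25 next round, worth 0.84 × 25 = 21 now; the plaintiff offers that and keeps 79.
Round 3 (the defendant proposes): the plaintiff can get 79 next round, worth 0.75 × 79 = 59.25 now, so the defendant offers 59.25, keeping 40.75.
Round 2 (the plaintiff proposes): the defendant can get 40.75 next round, worth 0.84 × 40.75 = 34.23 now, so the plaintiff offers 34.23, keeping 65.77.
Round 1 (the defendant proposes): the plaintiff can get 65.77 next round, worth 0.75 × 65.77 = 49.3275 now, so the defendant offers 49.3275, keeping 50.6725.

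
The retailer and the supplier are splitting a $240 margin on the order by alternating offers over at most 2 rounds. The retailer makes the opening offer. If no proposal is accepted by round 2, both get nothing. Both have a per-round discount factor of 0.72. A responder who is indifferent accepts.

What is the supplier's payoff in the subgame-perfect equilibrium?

172.8

Round 2 (the supplier proposes): the retailer will accept anything ≥ 0, so the supplier offers 0 and keeps 240.
Round 1 (the retailer proposes): the supplier can get 240 next round, worth 0.72 × 240 = 172.8 now; the retailer offers that and keeps 67.2.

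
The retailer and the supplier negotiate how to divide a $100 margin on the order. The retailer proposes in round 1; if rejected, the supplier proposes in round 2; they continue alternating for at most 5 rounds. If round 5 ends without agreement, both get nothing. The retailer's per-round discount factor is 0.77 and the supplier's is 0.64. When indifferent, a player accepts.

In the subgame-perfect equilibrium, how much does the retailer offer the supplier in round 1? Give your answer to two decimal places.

21.97

Round 5 (the retailer proposes): the supplier will accept anything ≥ 0, so the retailer offers 0 and keeps 100.
Round 4 (the supplier proposes): the retailer can get 100 next round, worth 0.77 × 100 = 77 now; the supplier offers that and keeps 23.
Round 3 (the retailer proposes): the supplier can get 23 next round, worth 0.64 × 23 = 14.72 now, so the retailer offers 14.72, keeping 85.28.
Round 2 (the supplier proposes): the retailer can get 85.28 next round, worth 0.77 × 85.28 = 65.6656 now. The supplier offers 65.6656 and keeps 100 − 65.6656 = 34.3344.
Round 1 (the retailer proposes): the supplier can get 34.3344 next round, worth 0.64 × 34.3344 = 21.974016 now; the retailer offers that and keeps 78.025984.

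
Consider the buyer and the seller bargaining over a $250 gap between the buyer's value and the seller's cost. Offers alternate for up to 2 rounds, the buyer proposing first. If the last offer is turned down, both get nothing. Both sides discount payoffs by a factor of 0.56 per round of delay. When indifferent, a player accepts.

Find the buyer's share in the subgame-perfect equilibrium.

Solve by backward induction from round 2.
Round 2 (the seller proposes): the buyer will accept anything ≥ 0, so the seller offers 0 and keeps 250.
Round 1 (the buyer proposes): the seller can get 250 next round, worth 0.56 × 250 = 140 now; the buyer offers that and keeps 110.

110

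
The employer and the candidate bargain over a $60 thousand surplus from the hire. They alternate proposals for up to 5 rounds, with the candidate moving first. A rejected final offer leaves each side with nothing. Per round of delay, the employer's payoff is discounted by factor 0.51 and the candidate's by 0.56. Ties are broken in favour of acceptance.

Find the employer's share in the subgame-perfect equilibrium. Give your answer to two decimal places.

Solve by backward induction from round 5.
Round 5 (the candidate proposes): rejection yields 0 for the employer; the candidate offers 0 and keeps 60.
Round 4 (the employer proposes): the candidate can get 60 next round, worth 0.56 × 60 = 33.6 now; the employer offers that and keeps 26.4.
Round 3 (the candidate proposes): the employer can get 26.4 next round, worth 0.51 × 26.4 = 13.464 now. The candidate offers 13.464 and keeps 60 − 13.464 = 46.536.
Round 2 (the employer proposes): the candidate can get 46.536 next round, worth 0.56 × 46.536 = 26.06016 now; the employer offers that and keeps 33.93984.
Round 1 (the candidate proposes): the employer can get 33.93984 next round, worth 0.51 × 33.93984 = 17.3093184 now. The candidate offers 17.3093184 and keeps 60 − 17.3093184 = 42.6906816.

17.31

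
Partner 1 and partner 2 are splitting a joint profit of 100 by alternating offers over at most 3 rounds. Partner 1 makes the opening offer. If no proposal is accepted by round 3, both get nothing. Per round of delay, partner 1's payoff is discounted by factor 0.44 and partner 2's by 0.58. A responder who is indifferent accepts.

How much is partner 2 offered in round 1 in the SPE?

32.48

Work backward from the last round.
Round 3 (partner 1 proposes): rejection yields 0 for partner 2; partner 1 offers 0 and keeps 100.
Round 2 (partner 2 proposes): partner 1 can get 100 next round, worth 0.44 × 100 = 44 now. Partner 2 offers 44 and keeps 100 − 44 = 56.
Round 1 (partner 1 proposes): partner 2 can get 56 next round, worth 0.58 × 56 = 32.48 now; partner 1 offers that and keeps 67.52.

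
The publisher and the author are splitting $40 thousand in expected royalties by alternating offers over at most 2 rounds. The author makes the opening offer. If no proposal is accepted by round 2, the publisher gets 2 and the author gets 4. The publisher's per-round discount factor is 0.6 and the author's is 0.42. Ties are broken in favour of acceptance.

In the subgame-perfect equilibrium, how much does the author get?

Solve by backward induction from round 2.
Round 2 (the publisher proposes): the author gets 4 if talks fail, so the publisher offers 4 and keeps 36.
Round 1 (the author proposes): the publisher can get 36 next round, worth 0.6 × 36 = 21.6 now. The author offers 21.6 and keeps 40 − 21.6 = 18.4.

18.4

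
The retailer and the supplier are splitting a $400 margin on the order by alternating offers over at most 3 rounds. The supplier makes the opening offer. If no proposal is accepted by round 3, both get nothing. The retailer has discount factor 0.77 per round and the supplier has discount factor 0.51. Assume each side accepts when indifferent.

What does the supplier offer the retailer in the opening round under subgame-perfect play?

150.92

By backward induction:
Round 3 (the supplier proposes): the retailer will accept anything ≥ 0, so the supplier offers 0 and keeps 400.
Round 2 (the retailer proposes): the supplier can get 400 next round, worth 0.51 × 400 = 204 now. The retailer offers 204 and keeps 400 − 204 = 196.
Round 1 (the supplier proposes): the retailer can get 196 next round, worth 0.77 × 196 = 150.92 now, so the supplier offers 150.92, keeping 249.08.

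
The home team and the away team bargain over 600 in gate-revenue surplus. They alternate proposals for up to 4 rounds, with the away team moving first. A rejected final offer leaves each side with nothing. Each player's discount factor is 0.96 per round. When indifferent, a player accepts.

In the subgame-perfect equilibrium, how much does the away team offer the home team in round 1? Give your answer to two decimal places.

Round 4 (the home team proposes): rejection yields 0 for the away team; the home team offers 0 and keeps 600.
Round 3 (the away team proposes): the home team can get 600 next round, worth 0.96 × 600 = 576 now, so the away team offers 576, keeping 24.
Round 2 (the home team proposes): the away team can get 24 next round, worth 0.96 × 24 = 23.04 now. The home team offers 23.04 and keeps 600 − 23.04 = 576.96.
Round 1 (the away team proposes): the home team can get 576.96 next round, worth 0.96 × 576.96 = 553.8816 now, so the away team offers 553.8816, keeping 46.1184.

553.88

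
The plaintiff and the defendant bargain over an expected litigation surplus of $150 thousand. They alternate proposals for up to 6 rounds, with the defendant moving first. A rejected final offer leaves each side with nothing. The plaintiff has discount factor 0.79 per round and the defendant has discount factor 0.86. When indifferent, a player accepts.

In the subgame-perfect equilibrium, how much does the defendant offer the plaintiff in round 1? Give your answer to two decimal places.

Round 6 (the plaintiff proposes): the defendant will accept anything ≥ 0, so the plaintiff offers 0 and keeps 150.
Round 5 (the defendant proposes): the plaintiff can get 150 next round, worth 0.79 × 150 = 118.5 now. The defendant offers 118.5 and keeps 150 − 118.5 = 31.5.
Round 4 (the plaintiff proposes): the defendant can get 31.5 next round, worth 0.86 × 31.5 = 27.09 now; the plaintiff offers that and keeps 122.91.
Round 3 (the defendant proposes): the plaintiff can get 122.91 next round, worth 0.79 × 122.91 = 97.0989 now. The defendant offers 97.0989 and keeps 150 − 97.0989 = 52.9011.
Round 2 (the plaintiff proposes): the defendant can get 52.9011 next round, worth 0.86 × 52.9011 = 45.494946 now, so the plaintiff offers 45.494946, keeping 104.505054.
Round 1 (the defendant proposes): the plaintiff can get 104.505054 next round, worth 0.79 × 104.505054 = 82.55899266 now; the defendant offers that and keeps 67.44100734.

82.56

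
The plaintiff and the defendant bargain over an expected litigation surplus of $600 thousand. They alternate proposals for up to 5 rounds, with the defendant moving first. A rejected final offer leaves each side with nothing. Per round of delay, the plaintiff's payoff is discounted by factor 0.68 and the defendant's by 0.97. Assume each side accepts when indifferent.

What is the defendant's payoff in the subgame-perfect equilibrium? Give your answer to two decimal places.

579.69

By backward induction:
Round 5 (the defendant proposes): the plaintiff will accept anything ≥ 0, so the defendant offers 0 and keeps 600.
Round 4 (the plaintiff proposes): the defendant can get 600 next round, worth 0.97 × 600 = 582 now. The plaintiff offers 582 and keeps 600 − 582 = 18.
Round 3 (the defendant proposes): the plaintiff can get 18 next round, worth 0.68 × 18 = 12.24 now. The defendant offers 12.24 and keeps 600 − 12.24 = 587.76.
Round 2 (the plaintiff proposes): the defendant can get 587.76 next round, worth 0.97 × 587.76 = 570.1272 now, so the plaintiff offers 570.1272, keeping 29.8728.
Round 1 (the defendant proposes): the plaintiff can get 29.8728 next round, worth 0.68 × 29.8728 = 20.313504 now. The defendant offers 20.313504 and keeps 600 − 20.313504 = 579.686496.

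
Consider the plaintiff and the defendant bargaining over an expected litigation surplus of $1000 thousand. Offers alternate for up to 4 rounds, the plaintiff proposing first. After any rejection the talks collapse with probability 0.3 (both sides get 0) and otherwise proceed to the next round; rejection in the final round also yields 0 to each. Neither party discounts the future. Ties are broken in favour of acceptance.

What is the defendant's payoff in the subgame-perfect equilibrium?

553

Round 4 (the defendant proposes): rejection yields 0 for the plaintiff; the defendant offers 0 and keeps 1000.
Round 3 (the plaintiff proposes): rejecting gives the defendant an expected 0.7 × 1000 = 700; the plaintiff offers that and keeps 300.
Round 2 (the defendant proposes): rejecting gives the plaintiff an expected 0.7 × 300 = 210, so the defendant offers 210, keeping 790.
Round 1 (the plaintiff proposes): rejecting gives the defendant an expected 0.7 × 790 = 553; the plaintiff offers that and keeps 447.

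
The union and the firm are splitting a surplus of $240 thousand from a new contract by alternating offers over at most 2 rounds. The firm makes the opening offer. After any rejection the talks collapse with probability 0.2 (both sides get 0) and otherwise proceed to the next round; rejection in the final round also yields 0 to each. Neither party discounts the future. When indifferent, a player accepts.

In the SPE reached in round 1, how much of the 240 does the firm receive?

Round 2 (the union proposes): the firm will accept anything ≥ 0, so the union offers 0 and keeps 240.
Round 1 (the firm proposes): rejecting gives the union an expected 0.8 × 240 = 192; the firm offers that and keeps 48.

48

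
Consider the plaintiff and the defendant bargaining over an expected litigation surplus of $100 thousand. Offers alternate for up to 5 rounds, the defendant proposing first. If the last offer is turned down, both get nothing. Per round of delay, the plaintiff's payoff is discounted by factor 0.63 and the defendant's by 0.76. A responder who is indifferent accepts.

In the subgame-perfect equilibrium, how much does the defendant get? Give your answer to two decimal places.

Round 5 (the defendant proposes): rejection yields 0 for the plaintiff; the defendant offers 0 and keeps 100.
Round 4 (the plaintiff proposes): the defendant can get 100 next round, worth 0.76 × 100 = 76 now. The plaintiff offers 76 and keeps 100 − 76 = 24.
Round 3 (the defendant proposes): the plaintiff can get 24 next round, worth 0.63 × 24 = 15.12 now; the defendant offers that and keeps 84.88.
Round 2 (the plaintiff proposes): the defendant can get 84.88 next round, worth 0.76 × 84.88 = 64.5088 now. The plaintiff offers 64.5088 and keeps 100 − 64.5088 = 35.4912.
Round 1 (the defendant proposes): the plaintiff can get 35.4912 next round, worth 0.63 × 35.4912 = 22.359456 now, so the defendant offers 22.359456, keeping 77.640544.

77.64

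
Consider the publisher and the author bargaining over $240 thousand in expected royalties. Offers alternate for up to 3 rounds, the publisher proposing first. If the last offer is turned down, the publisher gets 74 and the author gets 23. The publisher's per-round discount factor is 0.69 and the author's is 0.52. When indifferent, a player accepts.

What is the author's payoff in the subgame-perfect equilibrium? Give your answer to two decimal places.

Work backward from the last round.
Round 3 (the publisher proposes): the author gets 23 if talks fail, so the publisher offers 23 and keeps 217.
Round 2 (the author proposes): the publisher can get 217 next round, worth 0.69 × 217 = 149.73 now. The author offers 149.73 and keeps 240 − 149.73 = 90.27.
Round 1 (the publisher proposes): the author can get 90.27 next round, worth 0.52 × 90.27 = 46.9404 now, so the publisher offers 46.9404, keeping 193.0596.

46.94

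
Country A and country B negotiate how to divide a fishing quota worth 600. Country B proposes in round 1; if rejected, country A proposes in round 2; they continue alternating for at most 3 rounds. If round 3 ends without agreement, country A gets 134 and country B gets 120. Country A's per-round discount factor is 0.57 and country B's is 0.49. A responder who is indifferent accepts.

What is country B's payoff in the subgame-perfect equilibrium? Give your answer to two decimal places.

By backward induction:
Round 3 (country B proposes): country A gets 134 if talks fail, so country B offers 134 and keeps 466.
Round 2 (country A proposes): country B can get 466 next round, worth 0.49 × 466 = 228.34 now. Country A offers 228.34 and keeps 600 − 228.34 = 371.66.
Round 1 (country B proposes): country A can get 371.66 next round, worth 0.57 × 371.66 = 211.8462 now, so country B offers 211.8462, keeping 388.1538.

388.15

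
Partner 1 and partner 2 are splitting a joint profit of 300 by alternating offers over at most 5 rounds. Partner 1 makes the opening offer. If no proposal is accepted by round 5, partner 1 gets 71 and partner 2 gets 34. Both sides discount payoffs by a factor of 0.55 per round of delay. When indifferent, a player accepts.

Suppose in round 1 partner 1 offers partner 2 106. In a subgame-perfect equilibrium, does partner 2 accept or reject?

Round 5 (partner 1 proposes): partner 2 gets 34 if talks fail, so partner 1 offers 34 and keeps 266.
Round 4 (partner 2 proposes): partner 1 can get 266 next round, worth 0.55 × 266 = 146.3 now, so partner 2 offers 146.3, keeping 153.7.
Round 3 (partner 1 proposes): partner 2 can get 153.7 next round, worth 0.55 × 153.7 = 84.535 now, so partner 1 offers 84.535, keeping 215.465.
Round 2 (partner 2 proposes): partner 1 can get 215.465 next round, worth 0.55 × 215.465 = 118.50575 now, so partner 2 offers 118.50575, keeping 181.49425.
So by rejecting in round 1, partner 2 gets 181.49425 next round, worth 0.55 × 181.49425 = 99.8218375 now.
Offer 106 ≥ 99.8218375, so partner 2 accepts.

Accept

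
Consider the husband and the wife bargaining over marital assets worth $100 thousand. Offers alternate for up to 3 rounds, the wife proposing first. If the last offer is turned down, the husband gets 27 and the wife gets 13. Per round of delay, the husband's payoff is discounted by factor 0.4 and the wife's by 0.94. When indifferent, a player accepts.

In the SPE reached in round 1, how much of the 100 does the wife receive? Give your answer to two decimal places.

87.45

Round 3 (the wife proposes): the husband gets 27 if talks fail, so the wife offers 27 and keeps 73.
Round 2 (the husband proposes): the wife can get 73 next round, worth 0.94 × 73 = 68.62 now. The husband offers 68.62 and keeps 100 − 68.62 = 31.38.
Round 1 (the wife proposes): the husband can get 31.38 next round, worth 0.4 × 31.38 = 12.552 now; the wife offers that and keeps 87.448.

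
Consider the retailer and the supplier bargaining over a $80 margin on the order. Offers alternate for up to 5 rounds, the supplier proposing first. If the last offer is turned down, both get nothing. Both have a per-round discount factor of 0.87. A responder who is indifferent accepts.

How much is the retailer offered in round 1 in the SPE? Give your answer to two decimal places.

15.90

Solve by backward induction from round 5.
Round 5 (the supplier proposes): rejection yields 0 for the retailer; the supplier offers 0 and keeps 80.
Round 4 (the retailer proposes): the supplier can get 80 next round, worth 0.87 × 80 = 69.6 now. The retailer offers 69.6 and keeps 80 − 69.6 = 10.4.
Round 3 (the supplier proposes): the retailer can get 10.4 next round, worth 0.87 × 10.4 = 9.048 now, so the supplier offers 9.048, keeping 70.952.
Round 2 (the retailer proposes): the supplier can get 70.952 next round, worth 0.87 × 70.952 = 61.72824 now. The retailer offers 61.72824 and keeps 80 − 61.72824 = 18.27176.
Round 1 (the supplier proposes): the retailer can get 18.27176 next round, worth 0.87 × 18.27176 = 15.8964312 now. The supplier offers 15.8964312 and keeps 80 − 15.8964312 = 64.1035688.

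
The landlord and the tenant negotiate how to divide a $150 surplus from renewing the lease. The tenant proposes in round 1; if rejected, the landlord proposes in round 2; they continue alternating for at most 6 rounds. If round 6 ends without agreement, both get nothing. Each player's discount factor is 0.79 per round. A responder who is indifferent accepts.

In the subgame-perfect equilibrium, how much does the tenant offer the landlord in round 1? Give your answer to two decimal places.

86.57

Round 6 (the landlord proposes): rejection yields 0 for the tenant; the landlord offers 0 and keeps 150.
Round 5 (the tenant proposes): the landlord can get 150 next round, worth 0.79 × 150 = 118.5 now. The tenant offers 118.5 and keeps 150 − 118.5 = 31.5.
Round 4 (the landlord proposes): the tenant can get 31.5 next round, worth 0.79 × 31.5 = 24.885 now. The landlord offers 24.885 and keeps 150 − 24.885 = 125.115.
Round 3 (the tenant proposes): the landlord can get 125.115 next round, worth 0.79 × 125.115 = 98.84085 now, so the tenant offers 98.84085, keeping 51.15915.
Round 2 (the landlord proposes): the tenant can get 51.15915 next round, worth 0.79 × 51.15915 = 40.4157285 now, so the landlord offers 40.4157285, keeping 109.5842715.
Round 1 (the tenant proposes): the landlord can get 109.5842715 next round, worth 0.79 × 109.5842715 = 86.571574485 now; the tenant offers that and keeps 63.428425515.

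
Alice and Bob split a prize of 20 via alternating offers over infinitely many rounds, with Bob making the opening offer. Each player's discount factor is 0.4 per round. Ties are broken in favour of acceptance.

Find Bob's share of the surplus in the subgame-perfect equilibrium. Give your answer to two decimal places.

14.29

In a stationary SPE each proposer offers the other exactly their discounted continuation value.
If Bob keeps x when proposing and Alice keeps y when proposing, then x = 20 − 0.4y and y = 20 − 0.4x.
Solving: x = 20(1 − 0.4) / (1 − 0.4·0.4) = 12 / 0.84 ≈ 14.2857.
Alice gets 20 − 14.2857 ≈ 5.7143.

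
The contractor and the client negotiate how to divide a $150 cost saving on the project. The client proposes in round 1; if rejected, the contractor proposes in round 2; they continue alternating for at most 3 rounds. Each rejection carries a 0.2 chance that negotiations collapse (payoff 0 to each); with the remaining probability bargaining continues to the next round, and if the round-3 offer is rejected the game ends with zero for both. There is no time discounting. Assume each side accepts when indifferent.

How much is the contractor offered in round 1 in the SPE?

24

Round 3 (the client proposes): rejection yields 0 for the contractor; the client offers 0 and keeps 150.
Round 2 (the contractor proposes): rejecting gives the client an expected 0.8 × 150 = 120; the contractor offers that and keeps 30.
Round 1 (the client proposes): rejecting gives the contractor an expected 0.8 × 30 = 24; the client offers that and keeps 126.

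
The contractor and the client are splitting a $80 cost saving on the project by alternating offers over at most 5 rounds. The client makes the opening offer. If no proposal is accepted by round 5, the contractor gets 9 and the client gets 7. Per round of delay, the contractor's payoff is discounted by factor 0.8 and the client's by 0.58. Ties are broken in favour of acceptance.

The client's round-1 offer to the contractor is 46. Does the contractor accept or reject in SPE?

Work out the contractor's continuation value if the offer is rejected.
Round 5 (the client proposes): the contractor gets 9 if talks fail, so the client offers 9 and keeps 71.
Round 4 (the contractor proposes): the client can get 71 next round, worth 0.58 × 71 = 41.18 now. The contractor offers 41.18 and keeps 80 − 41.18 = 38.82.
Round 3 (the client proposes): the contractor can get 38.82 next round, worth 0.8 × 38.82 = 31.056 now. The client offers 31.056 and keeps 80 − 31.056 = 48.944.
Round 2 (the contractor proposes): the client can get 48.944 next round, worth 0.58 × 48.944 = 28.38752 now; the contractor offers that and keeps 51.61248.
So by rejecting in round 1, the contractor gets 51.61248 next round, worth 0.8 × 51.61248 = 41.289984 now.
Offer 46 ≥ 41.289984, so the contractor accepts.

Accept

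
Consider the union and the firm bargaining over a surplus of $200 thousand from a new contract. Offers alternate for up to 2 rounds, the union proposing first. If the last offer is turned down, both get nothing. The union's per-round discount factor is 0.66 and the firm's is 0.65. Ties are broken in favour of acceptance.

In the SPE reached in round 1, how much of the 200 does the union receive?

70

By backward induction:
Round 2 (the firm proposes): the union will accept anything ≥ 0, so the firm offers 0 and keeps 200.
Round 1 (the union proposes): the firm can get 200 next round, worth 0.65 × 200 = 130 now. The union offers 130 and keeps 200 − 130 = 70.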